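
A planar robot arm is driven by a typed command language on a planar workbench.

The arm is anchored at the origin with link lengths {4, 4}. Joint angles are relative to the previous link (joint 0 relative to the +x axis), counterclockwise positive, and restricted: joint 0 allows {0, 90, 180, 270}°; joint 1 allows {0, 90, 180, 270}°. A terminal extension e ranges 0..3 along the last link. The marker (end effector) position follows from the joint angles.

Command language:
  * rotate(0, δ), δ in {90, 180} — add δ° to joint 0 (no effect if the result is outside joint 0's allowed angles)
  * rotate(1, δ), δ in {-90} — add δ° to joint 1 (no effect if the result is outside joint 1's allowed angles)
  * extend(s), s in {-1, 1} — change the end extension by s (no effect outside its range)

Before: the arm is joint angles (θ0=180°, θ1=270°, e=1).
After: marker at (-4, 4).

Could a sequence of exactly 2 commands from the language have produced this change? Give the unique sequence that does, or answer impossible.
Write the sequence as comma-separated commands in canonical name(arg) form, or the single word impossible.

from: joint angles (θ0=180°, θ1=270°, e=1)
[1] after extend(-1): joint angles (θ0=180°, θ1=270°, e=0)
[2] after extend(-1): joint angles (θ0=180°, θ1=270°, e=0)
no rival 2-sequence matches.

extend(-1), extend(-1)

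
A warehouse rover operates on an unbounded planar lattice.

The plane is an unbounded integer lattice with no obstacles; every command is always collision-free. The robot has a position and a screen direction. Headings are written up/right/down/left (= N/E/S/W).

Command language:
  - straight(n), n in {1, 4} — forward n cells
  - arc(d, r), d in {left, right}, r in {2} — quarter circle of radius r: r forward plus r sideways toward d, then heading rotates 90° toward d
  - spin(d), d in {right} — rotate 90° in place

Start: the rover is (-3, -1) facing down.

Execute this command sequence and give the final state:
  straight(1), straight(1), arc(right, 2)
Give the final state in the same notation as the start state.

from: (-3, -1) facing down
step 1 (straight(1)): (-3, -2) facing down
step 2 (straight(1)): (-3, -3) facing down
step 3 (arc(right, 2)): (-5, -5) facing left

(-5, -5) facing left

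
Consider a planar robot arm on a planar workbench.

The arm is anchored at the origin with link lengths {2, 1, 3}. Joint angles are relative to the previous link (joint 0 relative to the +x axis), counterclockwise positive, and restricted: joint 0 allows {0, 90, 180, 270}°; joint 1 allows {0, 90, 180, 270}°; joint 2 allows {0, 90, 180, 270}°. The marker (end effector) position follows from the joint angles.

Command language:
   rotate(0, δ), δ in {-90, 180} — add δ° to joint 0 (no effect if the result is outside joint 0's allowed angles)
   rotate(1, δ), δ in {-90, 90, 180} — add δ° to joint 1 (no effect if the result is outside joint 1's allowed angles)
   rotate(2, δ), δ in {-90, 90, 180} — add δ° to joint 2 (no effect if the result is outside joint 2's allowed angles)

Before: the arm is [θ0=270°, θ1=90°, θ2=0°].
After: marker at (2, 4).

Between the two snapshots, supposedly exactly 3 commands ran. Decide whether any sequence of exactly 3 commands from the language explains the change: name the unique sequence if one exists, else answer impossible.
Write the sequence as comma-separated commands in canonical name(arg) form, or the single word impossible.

initial: [θ0=270°, θ1=90°, θ2=0°]
t=1 rotate(0, -90) ⇒ [θ0=180°, θ1=90°, θ2=0°]
t=2 rotate(0, -90) ⇒ [θ0=90°, θ1=90°, θ2=0°]
t=3 rotate(0, -90) ⇒ [θ0=0°, θ1=90°, θ2=0°]
uniquely the one of 512 3-step routes that fits.

rotate(0, -90), rotate(0, -90), rotate(0, -90)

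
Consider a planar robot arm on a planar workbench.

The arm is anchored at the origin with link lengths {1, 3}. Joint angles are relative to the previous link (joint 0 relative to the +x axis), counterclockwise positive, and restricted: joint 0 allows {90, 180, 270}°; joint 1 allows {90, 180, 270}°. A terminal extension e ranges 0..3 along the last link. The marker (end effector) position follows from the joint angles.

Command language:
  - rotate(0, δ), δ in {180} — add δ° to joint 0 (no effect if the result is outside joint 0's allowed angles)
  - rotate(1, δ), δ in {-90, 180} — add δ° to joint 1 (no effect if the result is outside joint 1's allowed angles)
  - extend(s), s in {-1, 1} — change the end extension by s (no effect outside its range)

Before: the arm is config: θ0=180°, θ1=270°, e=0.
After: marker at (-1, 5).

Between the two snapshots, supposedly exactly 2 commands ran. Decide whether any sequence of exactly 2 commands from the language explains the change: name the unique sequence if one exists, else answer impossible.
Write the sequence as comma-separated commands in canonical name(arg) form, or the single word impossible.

extend(1), extend(1)

from: config: θ0=180°, θ1=270°, e=0
t=1 extend(1) ⇒ config: θ0=180°, θ1=270°, e=1
t=2 extend(1) ⇒ config: θ0=180°, θ1=270°, e=2
uniquely the one of 25 2-step routes that fits.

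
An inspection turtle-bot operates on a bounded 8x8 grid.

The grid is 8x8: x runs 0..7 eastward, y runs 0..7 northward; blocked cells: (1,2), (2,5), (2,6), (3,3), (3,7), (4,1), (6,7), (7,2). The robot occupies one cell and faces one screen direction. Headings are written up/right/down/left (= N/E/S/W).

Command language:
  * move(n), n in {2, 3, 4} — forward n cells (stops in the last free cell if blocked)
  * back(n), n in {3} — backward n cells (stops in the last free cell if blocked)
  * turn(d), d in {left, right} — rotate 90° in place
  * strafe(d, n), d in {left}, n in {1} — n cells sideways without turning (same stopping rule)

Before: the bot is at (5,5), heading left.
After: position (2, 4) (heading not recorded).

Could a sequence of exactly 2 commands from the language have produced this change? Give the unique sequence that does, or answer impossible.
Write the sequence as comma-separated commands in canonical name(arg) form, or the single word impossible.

key: running move(3) before strafe(left, 1) would end elsewhere — order is forced
t0: at (5,5), heading left
step 1 (strafe(left, 1)): at (5,4), heading left
step 2 (move(3)): at (2,4), heading left
uniquely the one of 49 2-step routes that fits.

strafe(left, 1), move(3)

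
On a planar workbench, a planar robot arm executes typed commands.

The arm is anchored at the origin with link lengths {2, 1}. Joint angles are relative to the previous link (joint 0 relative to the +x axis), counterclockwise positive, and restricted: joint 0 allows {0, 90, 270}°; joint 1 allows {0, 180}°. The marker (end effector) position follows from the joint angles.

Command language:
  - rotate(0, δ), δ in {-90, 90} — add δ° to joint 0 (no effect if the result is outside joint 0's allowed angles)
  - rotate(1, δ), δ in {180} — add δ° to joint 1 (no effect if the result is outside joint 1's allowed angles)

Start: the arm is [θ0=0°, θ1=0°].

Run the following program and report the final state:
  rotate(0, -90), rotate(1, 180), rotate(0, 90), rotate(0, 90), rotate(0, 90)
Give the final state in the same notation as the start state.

t0: [θ0=0°, θ1=0°]
step 1 (rotate(0, -90)): [θ0=270°, θ1=0°]
step 2 (rotate(1, 180)): [θ0=270°, θ1=180°]
step 3 (rotate(0, 90)): [θ0=0°, θ1=180°]
step 4 (rotate(0, 90)): [θ0=90°, θ1=180°]
step 5 (rotate(0, 90)): [θ0=90°, θ1=180°]

[θ0=90°, θ1=180°]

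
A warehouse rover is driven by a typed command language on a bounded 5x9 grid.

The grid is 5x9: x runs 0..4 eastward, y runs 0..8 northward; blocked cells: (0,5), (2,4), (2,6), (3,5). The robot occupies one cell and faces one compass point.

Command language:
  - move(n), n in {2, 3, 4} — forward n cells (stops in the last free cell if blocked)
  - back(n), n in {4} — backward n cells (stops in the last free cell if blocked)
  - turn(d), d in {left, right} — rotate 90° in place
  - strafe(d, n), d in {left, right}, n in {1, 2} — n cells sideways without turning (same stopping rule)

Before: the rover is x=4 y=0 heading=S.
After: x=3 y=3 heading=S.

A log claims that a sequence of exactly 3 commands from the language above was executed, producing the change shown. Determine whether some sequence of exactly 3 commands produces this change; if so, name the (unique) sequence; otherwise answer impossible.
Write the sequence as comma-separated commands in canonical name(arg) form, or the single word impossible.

strafe(right, 2), back(4), strafe(left, 1)

key: order matters: swapping strafe(right, 2) and strafe(left, 1) lands elsewhere
start: x=4 y=0 heading=S
[1] after strafe(right, 2): x=2 y=0 heading=S
[2] after back(4): x=2 y=3 heading=S
[3] after strafe(left, 1): x=3 y=3 heading=S
no other 3-command option fits: unique.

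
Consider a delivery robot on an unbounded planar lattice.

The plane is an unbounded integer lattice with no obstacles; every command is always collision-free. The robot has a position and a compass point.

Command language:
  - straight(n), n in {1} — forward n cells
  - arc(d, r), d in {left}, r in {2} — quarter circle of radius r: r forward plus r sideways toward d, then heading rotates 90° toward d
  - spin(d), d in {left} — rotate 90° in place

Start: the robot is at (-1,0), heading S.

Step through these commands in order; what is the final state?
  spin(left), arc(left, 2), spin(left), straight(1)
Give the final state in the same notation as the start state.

begin: at (-1,0), heading S
1. spin(left) → at (-1,0), heading E
2. arc(left, 2) → at (1,2), heading N
3. spin(left) → at (1,2), heading W
4. straight(1) → at (0,2), heading W

at (0,2), heading W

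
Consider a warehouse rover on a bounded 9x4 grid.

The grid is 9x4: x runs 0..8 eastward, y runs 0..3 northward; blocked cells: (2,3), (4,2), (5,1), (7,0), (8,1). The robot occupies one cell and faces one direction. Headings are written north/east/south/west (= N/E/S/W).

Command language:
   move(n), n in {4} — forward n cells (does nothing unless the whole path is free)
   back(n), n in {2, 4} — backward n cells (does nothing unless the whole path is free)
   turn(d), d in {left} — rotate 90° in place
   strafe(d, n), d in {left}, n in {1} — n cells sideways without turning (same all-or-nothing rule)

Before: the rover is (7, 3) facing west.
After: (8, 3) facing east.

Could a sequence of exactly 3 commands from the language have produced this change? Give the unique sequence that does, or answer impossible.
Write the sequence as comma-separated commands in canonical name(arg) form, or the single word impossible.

key: cell and facing (now E) both changed — the 3 commands mix motion and turning
from: (7, 3) facing west
[1] after turn(left): (7, 3) facing south
[2] after strafe(left, 1): (8, 3) facing south
[3] after turn(left): (8, 3) facing east
no other 3-command option fits: unique.

turn(left), strafe(left, 1), turn(left)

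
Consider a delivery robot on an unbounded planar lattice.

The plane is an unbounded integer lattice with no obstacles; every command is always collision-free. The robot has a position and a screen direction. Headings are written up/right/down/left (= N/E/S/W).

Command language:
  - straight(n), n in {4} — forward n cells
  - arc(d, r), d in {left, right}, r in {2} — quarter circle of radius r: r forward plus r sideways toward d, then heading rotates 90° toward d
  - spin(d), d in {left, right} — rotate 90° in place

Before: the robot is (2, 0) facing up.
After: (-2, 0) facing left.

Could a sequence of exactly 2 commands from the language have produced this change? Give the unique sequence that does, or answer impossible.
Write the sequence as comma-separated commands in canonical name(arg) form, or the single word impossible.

spin(left), straight(4)

key: order matters: swapping spin(left) and straight(4) lands elsewhere
t0: (2, 0) facing up
t=1 spin(left) ⇒ (2, 0) facing left
t=2 straight(4) ⇒ (-2, 0) facing left
all 25 alternatives checked — unique.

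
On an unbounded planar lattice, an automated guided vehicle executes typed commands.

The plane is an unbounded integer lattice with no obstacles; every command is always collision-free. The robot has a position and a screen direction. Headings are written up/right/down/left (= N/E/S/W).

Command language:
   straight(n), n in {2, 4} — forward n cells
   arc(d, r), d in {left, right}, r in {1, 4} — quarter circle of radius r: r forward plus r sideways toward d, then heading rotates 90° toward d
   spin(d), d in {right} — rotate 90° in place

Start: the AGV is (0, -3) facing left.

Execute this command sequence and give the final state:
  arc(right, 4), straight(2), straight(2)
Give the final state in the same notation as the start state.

(-4, 5) facing up

start: (0, -3) facing left
step 1 (arc(right, 4)): (-4, 1) facing up
step 2 (straight(2)): (-4, 3) facing up
step 3 (straight(2)): (-4, 5) facing up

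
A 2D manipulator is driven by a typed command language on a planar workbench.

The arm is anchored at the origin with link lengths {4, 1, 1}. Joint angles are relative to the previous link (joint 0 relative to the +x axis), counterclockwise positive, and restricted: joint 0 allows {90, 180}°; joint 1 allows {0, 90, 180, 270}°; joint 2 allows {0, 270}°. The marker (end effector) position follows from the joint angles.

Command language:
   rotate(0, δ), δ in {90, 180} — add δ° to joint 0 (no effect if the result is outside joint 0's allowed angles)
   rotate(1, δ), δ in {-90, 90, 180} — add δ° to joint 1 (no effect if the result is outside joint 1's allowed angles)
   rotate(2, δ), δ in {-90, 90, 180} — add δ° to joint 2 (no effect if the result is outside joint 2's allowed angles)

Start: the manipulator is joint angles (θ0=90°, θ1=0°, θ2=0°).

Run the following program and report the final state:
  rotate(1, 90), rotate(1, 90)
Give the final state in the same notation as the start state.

joint angles (θ0=90°, θ1=180°, θ2=0°)

begin: joint angles (θ0=90°, θ1=0°, θ2=0°)
step 1 (rotate(1, 90)): joint angles (θ0=90°, θ1=90°, θ2=0°)
step 2 (rotate(1, 90)): joint angles (θ0=90°, θ1=180°, θ2=0°)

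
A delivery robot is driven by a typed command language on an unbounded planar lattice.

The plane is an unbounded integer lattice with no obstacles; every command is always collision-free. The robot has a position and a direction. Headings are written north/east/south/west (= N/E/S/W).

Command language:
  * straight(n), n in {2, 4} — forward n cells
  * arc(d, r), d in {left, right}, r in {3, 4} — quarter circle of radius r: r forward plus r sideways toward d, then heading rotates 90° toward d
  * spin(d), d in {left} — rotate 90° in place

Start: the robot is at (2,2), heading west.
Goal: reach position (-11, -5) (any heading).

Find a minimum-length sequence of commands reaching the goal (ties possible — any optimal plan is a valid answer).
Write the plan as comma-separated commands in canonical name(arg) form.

begin: at (2,2), heading west
t=1 straight(2) ⇒ at (0,2), heading west
t=2 arc(left, 3) ⇒ at (-3,-1), heading south
t=3 arc(right, 4) ⇒ at (-7,-5), heading west
t=4 straight(4) ⇒ at (-11,-5), heading west
shorter routes all fall short; 4 is best.

straight(2), arc(left, 3), arc(right, 4), straight(4)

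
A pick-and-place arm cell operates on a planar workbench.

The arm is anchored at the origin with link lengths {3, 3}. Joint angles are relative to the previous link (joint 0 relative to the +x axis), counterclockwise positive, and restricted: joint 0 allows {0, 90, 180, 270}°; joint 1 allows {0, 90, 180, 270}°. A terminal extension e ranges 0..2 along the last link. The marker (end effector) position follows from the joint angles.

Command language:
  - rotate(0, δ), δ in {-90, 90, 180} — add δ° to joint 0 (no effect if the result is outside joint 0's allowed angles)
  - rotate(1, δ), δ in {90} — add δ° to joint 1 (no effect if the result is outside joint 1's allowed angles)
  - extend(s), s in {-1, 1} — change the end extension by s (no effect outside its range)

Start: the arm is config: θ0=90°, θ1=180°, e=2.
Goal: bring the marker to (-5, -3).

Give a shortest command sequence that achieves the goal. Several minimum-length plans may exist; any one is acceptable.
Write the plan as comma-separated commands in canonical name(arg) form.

from: config: θ0=90°, θ1=180°, e=2
[1] after rotate(0, 180): config: θ0=270°, θ1=180°, e=2
[2] after rotate(1, 90): config: θ0=270°, θ1=270°, e=2
shorter routes all fall short; 2 is best.

rotate(0, 180), rotate(1, 90)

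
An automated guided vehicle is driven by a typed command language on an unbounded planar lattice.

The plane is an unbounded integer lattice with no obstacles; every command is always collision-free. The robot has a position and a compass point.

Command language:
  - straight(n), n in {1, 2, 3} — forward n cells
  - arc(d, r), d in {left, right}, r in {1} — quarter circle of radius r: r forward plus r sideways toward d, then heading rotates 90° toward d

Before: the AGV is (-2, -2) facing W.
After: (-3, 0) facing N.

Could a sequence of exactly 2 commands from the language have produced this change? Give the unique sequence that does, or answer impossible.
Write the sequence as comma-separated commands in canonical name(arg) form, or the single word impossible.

arc(right, 1), straight(1)

key: cell and facing (now N) both changed — the 2 commands mix motion and turning
from: (-2, -2) facing W
1. arc(right, 1) → (-3, -1) facing N
2. straight(1) → (-3, 0) facing N
all 25 alternatives checked — unique.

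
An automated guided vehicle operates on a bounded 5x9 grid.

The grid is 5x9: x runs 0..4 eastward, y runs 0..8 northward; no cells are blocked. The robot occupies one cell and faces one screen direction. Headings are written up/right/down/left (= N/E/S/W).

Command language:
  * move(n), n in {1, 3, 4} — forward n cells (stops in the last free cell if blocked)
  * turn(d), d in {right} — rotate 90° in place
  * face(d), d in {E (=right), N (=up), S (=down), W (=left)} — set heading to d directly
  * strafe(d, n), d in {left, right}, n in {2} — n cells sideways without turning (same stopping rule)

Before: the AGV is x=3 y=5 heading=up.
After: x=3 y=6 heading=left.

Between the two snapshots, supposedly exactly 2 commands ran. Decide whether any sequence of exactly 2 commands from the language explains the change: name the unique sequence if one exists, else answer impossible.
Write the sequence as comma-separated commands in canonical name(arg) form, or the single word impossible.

move(1), face(W)

key: cell and facing (now W) both changed — the 2 commands mix motion and turning
from: x=3 y=5 heading=up
t=1 move(1) ⇒ x=3 y=6 heading=up
t=2 face(W) ⇒ x=3 y=6 heading=left
uniquely the one of 100 2-step routes that fits.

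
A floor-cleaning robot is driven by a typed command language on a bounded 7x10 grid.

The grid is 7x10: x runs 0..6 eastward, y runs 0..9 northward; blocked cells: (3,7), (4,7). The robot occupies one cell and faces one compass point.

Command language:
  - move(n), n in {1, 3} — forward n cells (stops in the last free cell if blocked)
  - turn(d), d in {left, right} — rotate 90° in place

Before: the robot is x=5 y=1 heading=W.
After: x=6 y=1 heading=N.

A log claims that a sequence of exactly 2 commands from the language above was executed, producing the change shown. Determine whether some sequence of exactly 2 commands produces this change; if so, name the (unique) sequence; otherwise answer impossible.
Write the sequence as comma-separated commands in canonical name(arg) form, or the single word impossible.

impossible

checked all 2-command options: none fits.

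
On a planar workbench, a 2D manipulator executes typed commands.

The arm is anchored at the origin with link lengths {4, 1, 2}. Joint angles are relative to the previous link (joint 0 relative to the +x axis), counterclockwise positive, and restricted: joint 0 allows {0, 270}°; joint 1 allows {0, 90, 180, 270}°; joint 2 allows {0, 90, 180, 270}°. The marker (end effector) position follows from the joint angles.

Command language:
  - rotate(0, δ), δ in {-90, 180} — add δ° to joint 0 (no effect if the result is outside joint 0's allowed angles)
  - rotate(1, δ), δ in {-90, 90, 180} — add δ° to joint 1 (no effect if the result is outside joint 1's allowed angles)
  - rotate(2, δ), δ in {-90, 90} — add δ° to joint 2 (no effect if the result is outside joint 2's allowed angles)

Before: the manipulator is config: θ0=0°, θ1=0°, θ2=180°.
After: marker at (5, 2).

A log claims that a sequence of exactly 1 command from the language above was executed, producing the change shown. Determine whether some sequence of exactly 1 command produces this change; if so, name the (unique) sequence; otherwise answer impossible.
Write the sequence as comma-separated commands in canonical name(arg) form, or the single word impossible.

start: config: θ0=0°, θ1=0°, θ2=180°
1. rotate(2, -90) → config: θ0=0°, θ1=0°, θ2=90°
all 7 alternatives checked — unique.

rotate(2, -90)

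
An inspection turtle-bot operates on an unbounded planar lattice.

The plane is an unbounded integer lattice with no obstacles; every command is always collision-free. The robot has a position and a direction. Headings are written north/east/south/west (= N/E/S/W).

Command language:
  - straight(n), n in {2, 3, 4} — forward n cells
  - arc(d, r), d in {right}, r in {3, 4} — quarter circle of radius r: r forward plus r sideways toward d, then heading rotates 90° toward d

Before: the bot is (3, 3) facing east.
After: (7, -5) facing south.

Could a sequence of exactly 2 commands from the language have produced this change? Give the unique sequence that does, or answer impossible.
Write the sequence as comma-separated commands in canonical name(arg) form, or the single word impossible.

arc(right, 4), straight(4)

key: order matters: swapping arc(right, 4) and straight(4) lands elsewhere
initial: (3, 3) facing east
step 1 (arc(right, 4)): (7, -1) facing south
step 2 (straight(4)): (7, -5) facing south
uniquely the one of 25 2-step routes that fits.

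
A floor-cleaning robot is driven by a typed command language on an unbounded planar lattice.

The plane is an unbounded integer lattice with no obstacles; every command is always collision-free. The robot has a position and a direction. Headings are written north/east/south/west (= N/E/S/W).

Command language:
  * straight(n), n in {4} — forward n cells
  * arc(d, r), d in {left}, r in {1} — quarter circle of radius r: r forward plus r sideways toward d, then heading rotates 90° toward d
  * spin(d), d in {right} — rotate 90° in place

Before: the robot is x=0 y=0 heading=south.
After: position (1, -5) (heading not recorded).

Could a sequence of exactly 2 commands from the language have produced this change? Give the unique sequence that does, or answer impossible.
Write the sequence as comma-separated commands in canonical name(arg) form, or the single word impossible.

key: order matters: swapping straight(4) and arc(left, 1) lands elsewhere
initial: x=0 y=0 heading=south
[1] after straight(4): x=0 y=-4 heading=south
[2] after arc(left, 1): x=1 y=-5 heading=east
no other 2-command option fits: unique.

straight(4), arc(left, 1)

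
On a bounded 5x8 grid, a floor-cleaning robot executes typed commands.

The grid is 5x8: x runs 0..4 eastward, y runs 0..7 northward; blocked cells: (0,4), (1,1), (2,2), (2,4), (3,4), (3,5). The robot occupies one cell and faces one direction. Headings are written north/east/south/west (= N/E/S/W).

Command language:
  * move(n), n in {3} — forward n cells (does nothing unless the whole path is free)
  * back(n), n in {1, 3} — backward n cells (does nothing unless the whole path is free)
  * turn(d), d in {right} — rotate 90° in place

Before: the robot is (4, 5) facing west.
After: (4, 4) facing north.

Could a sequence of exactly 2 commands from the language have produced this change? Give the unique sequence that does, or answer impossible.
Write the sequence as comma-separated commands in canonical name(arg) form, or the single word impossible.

turn(right), back(1)

key: running back(1) before turn(right) would end elsewhere — order is forced
start: (4, 5) facing west
t=1 turn(right) ⇒ (4, 5) facing north
t=2 back(1) ⇒ (4, 4) facing north
no rival 2-sequence matches.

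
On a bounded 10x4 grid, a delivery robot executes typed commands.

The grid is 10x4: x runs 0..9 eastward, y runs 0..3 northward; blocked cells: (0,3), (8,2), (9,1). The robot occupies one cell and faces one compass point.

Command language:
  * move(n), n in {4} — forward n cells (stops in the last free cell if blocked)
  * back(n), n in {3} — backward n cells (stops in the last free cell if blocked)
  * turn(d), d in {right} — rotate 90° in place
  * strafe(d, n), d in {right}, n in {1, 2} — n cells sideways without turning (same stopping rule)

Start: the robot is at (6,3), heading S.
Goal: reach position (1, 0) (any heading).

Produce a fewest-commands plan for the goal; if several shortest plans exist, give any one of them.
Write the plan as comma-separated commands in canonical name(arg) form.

strafe(right, 2), strafe(right, 2), strafe(right, 2), move(4)

start: at (6,3), heading S
1. strafe(right, 2) → at (4,3), heading S
2. strafe(right, 2) → at (2,3), heading S
3. strafe(right, 2) → at (1,3), heading S
4. move(4) → at (1,0), heading S
no 3-step plan works, so 4 is optimal.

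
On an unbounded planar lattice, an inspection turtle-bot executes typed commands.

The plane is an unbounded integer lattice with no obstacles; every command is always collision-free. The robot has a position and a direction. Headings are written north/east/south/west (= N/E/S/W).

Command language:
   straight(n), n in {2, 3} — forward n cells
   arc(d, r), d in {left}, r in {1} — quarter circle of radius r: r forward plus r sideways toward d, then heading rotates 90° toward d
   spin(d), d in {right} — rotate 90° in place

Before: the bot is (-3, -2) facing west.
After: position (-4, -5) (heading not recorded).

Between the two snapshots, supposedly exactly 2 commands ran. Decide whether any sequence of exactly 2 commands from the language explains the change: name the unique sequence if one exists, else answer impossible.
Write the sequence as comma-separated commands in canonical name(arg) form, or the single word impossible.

key: order matters: swapping arc(left, 1) and straight(2) lands elsewhere
t0: (-3, -2) facing west
1. arc(left, 1) → (-4, -3) facing south
2. straight(2) → (-4, -5) facing south
no rival 2-sequence matches.

arc(left, 1), straight(2)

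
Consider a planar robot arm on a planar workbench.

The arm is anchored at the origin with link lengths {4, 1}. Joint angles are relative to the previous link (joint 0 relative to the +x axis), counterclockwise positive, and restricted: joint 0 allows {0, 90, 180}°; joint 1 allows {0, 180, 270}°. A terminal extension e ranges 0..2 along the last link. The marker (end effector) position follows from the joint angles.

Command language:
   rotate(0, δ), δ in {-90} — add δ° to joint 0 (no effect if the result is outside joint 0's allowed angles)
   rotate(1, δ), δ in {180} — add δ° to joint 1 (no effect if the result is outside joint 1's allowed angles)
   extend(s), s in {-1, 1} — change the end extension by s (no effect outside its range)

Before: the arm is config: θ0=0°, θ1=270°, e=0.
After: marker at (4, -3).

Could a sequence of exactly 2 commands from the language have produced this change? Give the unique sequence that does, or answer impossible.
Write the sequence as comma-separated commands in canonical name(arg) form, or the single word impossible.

initial: config: θ0=0°, θ1=270°, e=0
step 1 (extend(1)): config: θ0=0°, θ1=270°, e=1
step 2 (extend(1)): config: θ0=0°, θ1=270°, e=2
all 16 alternatives checked — unique.

extend(1), extend(1)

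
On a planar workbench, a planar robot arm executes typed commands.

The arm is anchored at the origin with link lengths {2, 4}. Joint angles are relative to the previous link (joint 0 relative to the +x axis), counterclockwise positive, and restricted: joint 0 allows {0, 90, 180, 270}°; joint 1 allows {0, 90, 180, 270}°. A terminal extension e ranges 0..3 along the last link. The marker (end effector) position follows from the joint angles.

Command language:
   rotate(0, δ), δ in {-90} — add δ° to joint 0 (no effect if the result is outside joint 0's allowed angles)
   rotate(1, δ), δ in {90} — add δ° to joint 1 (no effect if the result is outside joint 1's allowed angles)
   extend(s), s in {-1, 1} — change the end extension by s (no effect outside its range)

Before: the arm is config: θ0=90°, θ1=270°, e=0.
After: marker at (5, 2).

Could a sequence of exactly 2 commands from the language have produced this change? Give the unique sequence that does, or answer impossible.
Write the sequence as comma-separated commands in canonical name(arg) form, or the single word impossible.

extend(-1), extend(1)

key: running extend(1) before extend(-1) would end elsewhere — order is forced
start: config: θ0=90°, θ1=270°, e=0
t=1 extend(-1) ⇒ config: θ0=90°, θ1=270°, e=0
t=2 extend(1) ⇒ config: θ0=90°, θ1=270°, e=1
no rival 2-sequence matches.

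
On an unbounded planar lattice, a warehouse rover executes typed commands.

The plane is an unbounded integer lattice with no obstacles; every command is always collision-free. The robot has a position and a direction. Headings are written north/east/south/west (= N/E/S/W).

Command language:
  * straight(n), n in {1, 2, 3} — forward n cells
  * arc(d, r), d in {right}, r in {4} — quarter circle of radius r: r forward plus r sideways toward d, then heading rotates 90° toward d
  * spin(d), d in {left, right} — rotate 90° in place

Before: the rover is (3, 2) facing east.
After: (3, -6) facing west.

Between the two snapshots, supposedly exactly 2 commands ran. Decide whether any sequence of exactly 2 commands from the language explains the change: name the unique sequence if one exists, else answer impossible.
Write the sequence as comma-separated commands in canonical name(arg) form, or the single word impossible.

arc(right, 4), arc(right, 4)

key: cell and facing (now W) both changed — the 2 commands mix motion and turning
from: (3, 2) facing east
step 1 (arc(right, 4)): (7, -2) facing south
step 2 (arc(right, 4)): (3, -6) facing west
all 36 alternatives checked — unique.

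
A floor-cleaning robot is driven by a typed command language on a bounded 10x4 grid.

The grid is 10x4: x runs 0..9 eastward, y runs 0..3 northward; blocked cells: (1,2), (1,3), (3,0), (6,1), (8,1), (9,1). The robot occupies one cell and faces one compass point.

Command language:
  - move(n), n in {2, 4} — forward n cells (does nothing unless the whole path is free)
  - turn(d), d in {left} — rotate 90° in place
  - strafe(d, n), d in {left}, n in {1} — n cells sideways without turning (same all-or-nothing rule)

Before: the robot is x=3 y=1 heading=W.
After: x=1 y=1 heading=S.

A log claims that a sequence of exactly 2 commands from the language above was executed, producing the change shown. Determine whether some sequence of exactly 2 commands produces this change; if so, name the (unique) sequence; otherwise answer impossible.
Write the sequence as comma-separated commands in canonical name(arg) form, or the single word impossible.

key: cell and facing (now S) both changed — the 2 commands mix motion and turning
t0: x=3 y=1 heading=W
t=1 move(2) ⇒ x=1 y=1 heading=W
t=2 turn(left) ⇒ x=1 y=1 heading=S
uniquely the one of 16 2-step routes that fits.

move(2), turn(left)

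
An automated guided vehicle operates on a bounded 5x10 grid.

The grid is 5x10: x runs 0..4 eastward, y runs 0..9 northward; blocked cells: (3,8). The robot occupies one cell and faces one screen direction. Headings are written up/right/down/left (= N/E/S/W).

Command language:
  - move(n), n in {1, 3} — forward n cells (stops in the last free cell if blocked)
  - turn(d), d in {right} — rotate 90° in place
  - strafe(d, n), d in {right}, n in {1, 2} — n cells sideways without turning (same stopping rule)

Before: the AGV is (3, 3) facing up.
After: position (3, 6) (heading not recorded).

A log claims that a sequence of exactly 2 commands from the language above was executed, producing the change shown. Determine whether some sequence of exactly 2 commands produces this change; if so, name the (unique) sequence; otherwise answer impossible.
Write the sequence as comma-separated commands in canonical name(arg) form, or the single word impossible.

key: running turn(right) before move(3) would end elsewhere — order is forced
t0: (3, 3) facing up
step 1 (move(3)): (3, 6) facing up
step 2 (turn(right)): (3, 6) facing right
no rival 2-sequence matches.

move(3), turn(right)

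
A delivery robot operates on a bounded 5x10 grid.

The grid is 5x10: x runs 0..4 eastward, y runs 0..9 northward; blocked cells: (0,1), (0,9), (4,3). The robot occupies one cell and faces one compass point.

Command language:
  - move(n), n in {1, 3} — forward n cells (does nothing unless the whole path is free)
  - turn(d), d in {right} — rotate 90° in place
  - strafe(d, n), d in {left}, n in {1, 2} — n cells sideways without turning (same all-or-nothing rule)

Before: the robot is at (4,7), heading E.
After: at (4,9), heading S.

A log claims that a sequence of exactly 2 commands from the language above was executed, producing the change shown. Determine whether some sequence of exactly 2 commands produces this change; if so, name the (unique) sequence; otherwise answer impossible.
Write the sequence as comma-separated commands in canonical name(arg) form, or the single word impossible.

strafe(left, 2), turn(right)

key: order matters: swapping strafe(left, 2) and turn(right) lands elsewhere
from: at (4,7), heading E
[1] after strafe(left, 2): at (4,9), heading E
[2] after turn(right): at (4,9), heading S
all 25 alternatives checked — unique.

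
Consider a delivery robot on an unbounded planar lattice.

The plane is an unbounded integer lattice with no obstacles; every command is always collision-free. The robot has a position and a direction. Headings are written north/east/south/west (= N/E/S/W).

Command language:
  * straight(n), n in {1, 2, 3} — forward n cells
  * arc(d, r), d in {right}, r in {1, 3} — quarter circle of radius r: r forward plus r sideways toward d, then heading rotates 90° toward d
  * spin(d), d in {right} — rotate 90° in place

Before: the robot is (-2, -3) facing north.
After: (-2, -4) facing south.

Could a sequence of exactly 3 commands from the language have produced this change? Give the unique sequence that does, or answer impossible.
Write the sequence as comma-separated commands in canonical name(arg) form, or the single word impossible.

spin(right), spin(right), straight(1)

key: cell and facing (now S) both changed — the 3 commands mix motion and turning
initial: (-2, -3) facing north
t=1 spin(right) ⇒ (-2, -3) facing east
t=2 spin(right) ⇒ (-2, -3) facing south
t=3 straight(1) ⇒ (-2, -4) facing south
uniquely the one of 216 3-step routes that fits.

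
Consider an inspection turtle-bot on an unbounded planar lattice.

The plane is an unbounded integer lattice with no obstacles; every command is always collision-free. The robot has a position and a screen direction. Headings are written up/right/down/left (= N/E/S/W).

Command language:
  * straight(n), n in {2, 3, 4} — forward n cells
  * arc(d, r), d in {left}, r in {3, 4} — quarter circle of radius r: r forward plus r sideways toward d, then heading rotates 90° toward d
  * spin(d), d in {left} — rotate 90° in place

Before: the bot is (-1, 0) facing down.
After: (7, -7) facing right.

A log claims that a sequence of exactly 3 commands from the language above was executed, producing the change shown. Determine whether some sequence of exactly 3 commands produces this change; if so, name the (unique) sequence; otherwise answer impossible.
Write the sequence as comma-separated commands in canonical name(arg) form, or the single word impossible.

key: running straight(4) before straight(3) would end elsewhere — order is forced
from: (-1, 0) facing down
step 1 (straight(3)): (-1, -3) facing down
step 2 (arc(left, 4)): (3, -7) facing right
step 3 (straight(4)): (7, -7) facing right
no rival 3-sequence matches.

straight(3), arc(left, 4), straight(4)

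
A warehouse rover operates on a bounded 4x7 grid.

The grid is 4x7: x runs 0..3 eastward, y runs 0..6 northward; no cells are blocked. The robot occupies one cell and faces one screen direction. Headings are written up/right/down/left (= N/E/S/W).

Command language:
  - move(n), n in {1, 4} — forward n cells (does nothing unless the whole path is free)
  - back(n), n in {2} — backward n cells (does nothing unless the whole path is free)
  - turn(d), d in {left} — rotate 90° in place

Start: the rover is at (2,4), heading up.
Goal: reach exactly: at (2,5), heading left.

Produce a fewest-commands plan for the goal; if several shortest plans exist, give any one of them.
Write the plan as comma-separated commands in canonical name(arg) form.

move(1), turn(left)

start: at (2,4), heading up
1. move(1) → at (2,5), heading up
2. turn(left) → at (2,5), heading left
no 1-step plan works, so 2 is optimal.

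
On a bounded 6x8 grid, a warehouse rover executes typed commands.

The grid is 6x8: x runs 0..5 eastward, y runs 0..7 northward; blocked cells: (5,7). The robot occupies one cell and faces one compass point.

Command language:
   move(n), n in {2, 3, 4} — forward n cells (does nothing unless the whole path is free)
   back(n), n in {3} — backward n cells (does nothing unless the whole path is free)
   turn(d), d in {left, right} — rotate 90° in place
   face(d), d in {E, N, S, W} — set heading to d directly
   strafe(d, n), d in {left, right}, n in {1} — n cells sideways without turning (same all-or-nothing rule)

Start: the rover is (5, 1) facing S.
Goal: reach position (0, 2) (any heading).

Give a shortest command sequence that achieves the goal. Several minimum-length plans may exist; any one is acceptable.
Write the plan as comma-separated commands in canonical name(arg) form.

turn(right), move(2), strafe(right, 1), move(3)

t0: (5, 1) facing S
t=1 turn(right) ⇒ (5, 1) facing W
t=2 move(2) ⇒ (3, 1) facing W
t=3 strafe(right, 1) ⇒ (3, 2) facing W
t=4 move(3) ⇒ (0, 2) facing W
no 3-step plan works, so 4 is optimal.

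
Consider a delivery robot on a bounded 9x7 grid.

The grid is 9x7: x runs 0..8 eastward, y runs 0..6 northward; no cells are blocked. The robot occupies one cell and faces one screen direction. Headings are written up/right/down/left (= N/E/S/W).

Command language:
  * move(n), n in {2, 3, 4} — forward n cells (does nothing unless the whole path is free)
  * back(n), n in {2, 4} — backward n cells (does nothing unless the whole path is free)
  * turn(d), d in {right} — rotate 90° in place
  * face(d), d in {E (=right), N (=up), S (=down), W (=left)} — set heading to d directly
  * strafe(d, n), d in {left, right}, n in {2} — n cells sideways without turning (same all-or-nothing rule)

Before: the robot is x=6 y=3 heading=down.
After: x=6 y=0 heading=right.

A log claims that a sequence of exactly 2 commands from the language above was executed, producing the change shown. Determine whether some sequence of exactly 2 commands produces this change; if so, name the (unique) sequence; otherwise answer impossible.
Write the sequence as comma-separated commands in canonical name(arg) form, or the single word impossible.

key: order matters: swapping move(3) and face(E) lands elsewhere
t0: x=6 y=3 heading=down
step 1 (move(3)): x=6 y=0 heading=down
step 2 (face(E)): x=6 y=0 heading=right
all 144 alternatives checked — unique.

move(3), face(E)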